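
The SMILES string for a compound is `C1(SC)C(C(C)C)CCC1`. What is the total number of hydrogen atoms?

18

Atom tally by fragment:
  cyclopentane ring core → C:5 H:10
  (− 2 ring H displaced by substituents)
  + SCH3 → C:1 H:3 S:1
  + CH(CH3)2 → C:3 H:7
Element totals:
  C: 9
  H: 18
  S: 1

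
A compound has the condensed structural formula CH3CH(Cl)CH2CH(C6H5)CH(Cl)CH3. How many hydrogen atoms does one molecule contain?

Atom tally by fragment:
  CH3 → C:1 H:3
  CH(Cl) → C:1 H:1 Cl:1
  CH2 → C:1 H:2
  CH(C6H5) → C:7 H:6
  CH(Cl) → C:1 H:1 Cl:1
  CH3 → C:1 H:3
Element totals:
  C: 12
  H: 16
  Cl: 2

16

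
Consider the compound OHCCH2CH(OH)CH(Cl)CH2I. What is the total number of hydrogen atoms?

Atom tally by fragment:
  OHCCH2 → C:2 H:3 O:1
  CH(OH) → C:1 H:2 O:1
  CH(Cl) → C:1 H:1 Cl:1
  CH2I → C:1 H:2 I:1
Element totals:
  C: 5
  H: 8
  Cl: 1
  I: 1
  O: 2

8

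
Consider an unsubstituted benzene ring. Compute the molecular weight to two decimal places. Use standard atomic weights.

78.11 g/mol

Atom tally by fragment:
  benzene ring core → C:6 H:6
Element totals:
  C: 6
  H: 6
Molecular formula: C6H6.
  M = 6(12.011) + 6(1.008)
    = 72.066 + 6.048 = 78.114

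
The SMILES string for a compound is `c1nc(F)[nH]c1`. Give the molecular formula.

C3H3FN2

Atom tally by fragment:
  imidazole ring core → C:3 H:4 N:2
  (− 1 ring H displaced by substituents)
  + F → F:1
Element totals:
  C: 3
  H: 3
  F: 1
  N: 2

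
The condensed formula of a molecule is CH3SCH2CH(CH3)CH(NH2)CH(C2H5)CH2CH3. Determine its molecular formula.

C10H23NS

Atom tally by fragment:
  CH3SCH2 → C:2 H:5 S:1
  CH(CH3) → C:2 H:4
  CH(NH2) → C:1 H:3 N:1
  CH(C2H5) → C:3 H:6
  CH2 → C:1 H:2
  CH3 → C:1 H:3
Element totals:
  C: 10
  H: 23
  N: 1
  S: 1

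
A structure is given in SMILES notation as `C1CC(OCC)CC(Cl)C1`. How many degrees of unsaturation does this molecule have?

1

Atom tally by fragment:
  cyclohexane ring core → C:6 H:12
  (− 2 ring H displaced by substituents)
  + OC2H5 → C:2 H:5 O:1
  + Cl → Cl:1
Element totals:
  C: 8
  H: 15
  Cl: 1
  O: 1
Molecular formula: C8H15ClO.
DoU = (2C + 2 + N − H − X) / 2 = (2·8 + 2 + 0 − 15 − 1) / 2 = 1.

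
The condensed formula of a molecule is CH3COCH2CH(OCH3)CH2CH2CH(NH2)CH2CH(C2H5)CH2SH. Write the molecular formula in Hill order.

C13H27NO2S

Atom tally by fragment:
  CH3COCH2 → C:3 H:5 O:1
  CH(OCH3) → C:2 H:4 O:1
  CH2 → C:1 H:2
  CH2 → C:1 H:2
  CH(NH2) → C:1 H:3 N:1
  CH2 → C:1 H:2
  CH(C2H5) → C:3 H:6
  CH2SH → C:1 H:3 S:1
Element totals:
  C: 13
  H: 27
  N: 1
  O: 2
  S: 1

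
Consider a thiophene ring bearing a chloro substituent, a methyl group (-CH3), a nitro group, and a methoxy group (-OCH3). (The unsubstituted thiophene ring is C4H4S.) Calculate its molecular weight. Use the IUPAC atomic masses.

Atom tally by fragment:
  thiophene ring core → C:4 H:4 S:1
  (− 4 ring H displaced by substituents)
  + Cl → Cl:1
  + CH3 → C:1 H:3
  + NO2 → N:1 O:2
  + OCH3 → C:1 H:3 O:1
Element totals:
  C: 6
  H: 6
  Cl: 1
  N: 1
  O: 3
  S: 1
Molecular formula: C6H6ClNO3S.
  M = 6(12.011) + 6(1.008) + 35.45 + 14.007 + 3(15.999) + 32.06
    = 72.066 + 6.048 + 35.450 + 14.007 + 47.997 + 32.060 = 207.628

207.63 g/mol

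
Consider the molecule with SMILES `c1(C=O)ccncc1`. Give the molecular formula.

C6H5NO

Atom tally by fragment:
  pyridine ring core → C:5 H:5 N:1
  (− 1 ring H displaced by substituents)
  + CHO → C:1 H:1 O:1
Element totals:
  C: 6
  H: 5
  N: 1
  O: 1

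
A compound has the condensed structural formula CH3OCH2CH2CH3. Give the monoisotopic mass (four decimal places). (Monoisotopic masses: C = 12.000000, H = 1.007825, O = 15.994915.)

74.0732

Atom tally by fragment:
  CH3OCH2 → C:2 H:5 O:1
  CH2 → C:1 H:2
  CH3 → C:1 H:3
Element totals:
  C: 4
  H: 10
  O: 1
Molecular formula: C4H10O.
  M = 4(12.0) + 10(1.007825) + 15.994915
    = 48.000000 + 10.078250 + 15.994915 = 74.073165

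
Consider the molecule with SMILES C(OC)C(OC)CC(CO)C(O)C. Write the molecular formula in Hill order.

C9H20O4

Atom tally by fragment:
  CH3OCH2 → C:2 H:5 O:1
  CH(OCH3) → C:2 H:4 O:1
  CH2 → C:1 H:2
  CH(CH2OH) → C:2 H:4 O:1
  CH(OH) → C:1 H:2 O:1
  CH3 → C:1 H:3
Element totals:
  C: 9
  H: 20
  O: 4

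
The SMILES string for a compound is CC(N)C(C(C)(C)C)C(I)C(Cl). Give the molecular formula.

C9H19ClIN

Atom tally by fragment:
  CH3 → C:1 H:3
  CH(NH2) → C:1 H:3 N:1
  CH(C(CH3)3) → C:5 H:10
  CH(I) → C:1 H:1 I:1
  CH2Cl → C:1 H:2 Cl:1
Element totals:
  C: 9
  H: 19
  Cl: 1
  I: 1
  N: 1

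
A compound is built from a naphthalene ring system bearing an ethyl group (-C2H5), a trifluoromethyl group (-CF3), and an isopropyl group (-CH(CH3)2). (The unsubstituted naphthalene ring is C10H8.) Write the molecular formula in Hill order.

Atom tally by fragment:
  naphthalene ring system core → C:10 H:8
  (− 3 ring H displaced by substituents)
  + C2H5 → C:2 H:5
  + CF3 → C:1 F:3
  + CH(CH3)2 → C:3 H:7
Element totals:
  C: 16
  H: 17
  F: 3

C16H17F3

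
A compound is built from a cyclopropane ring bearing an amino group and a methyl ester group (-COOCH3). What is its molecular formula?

Atom tally by fragment:
  cyclopropane ring core → C:3 H:6
  (− 2 ring H displaced by substituents)
  + NH2 → N:1 H:2
  + COOCH3 → C:2 H:3 O:2
Element totals:
  C: 5
  H: 9
  N: 1
  O: 2

C5H9NO2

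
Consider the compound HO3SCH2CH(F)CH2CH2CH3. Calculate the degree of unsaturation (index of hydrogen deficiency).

Element totals:
  C: 5
  H: 11
  F: 1
  O: 3
  S: 1
Molecular formula: C5H11FO3S.
DoU = (2C + 2 + N − H − X) / 2 = (2·5 + 2 + 0 − 11 − 1) / 2 = 0.

0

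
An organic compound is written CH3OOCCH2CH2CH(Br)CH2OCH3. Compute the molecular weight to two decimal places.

Atom tally by fragment:
  CH3OOCCH2 → C:3 H:5 O:2
  CH2 → C:1 H:2
  CH(Br) → C:1 H:1 Br:1
  CH2OCH3 → C:2 H:5 O:1
Element totals:
  C: 7
  H: 13
  Br: 1
  O: 3
Molecular formula: C7H13BrO3.
  M = 7(12.011) + 13(1.008) + 79.904 + 3(15.999)
    = 84.077 + 13.104 + 79.904 + 47.997 = 225.082

225.08 g/mol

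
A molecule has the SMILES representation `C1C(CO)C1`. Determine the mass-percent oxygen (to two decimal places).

Atom tally by fragment:
  cyclopropane ring core → C:3 H:6
  (− 1 ring H displaced by substituents)
  + CH2OH → C:1 H:3 O:1
Element totals:
  C: 4
  H: 8
  O: 1
Molecular formula: C4H8O.
Molar mass = 72.107 g/mol.
Mass from O: 1 × 15.999 = 15.999 g/mol.
%O = 15.999 / 72.107 × 100 = 22.19%.

22.19%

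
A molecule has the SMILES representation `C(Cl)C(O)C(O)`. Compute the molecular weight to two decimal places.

110.54 g/mol

Atom tally by fragment:
  ClCH2 → C:1 H:2 Cl:1
  CH(OH) → C:1 H:2 O:1
  CH2OH → C:1 H:3 O:1
Element totals:
  C: 3
  H: 7
  Cl: 1
  O: 2
Molecular formula: C3H7ClO2.
  M = 3(12.011) + 7(1.008) + 35.45 + 2(15.999)
    = 36.033 + 7.056 + 35.450 + 31.998 = 110.537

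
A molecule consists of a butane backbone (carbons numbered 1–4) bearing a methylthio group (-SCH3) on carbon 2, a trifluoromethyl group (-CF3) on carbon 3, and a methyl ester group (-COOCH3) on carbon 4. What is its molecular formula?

C8H13F3O2S

Atom tally by fragment:
  CH3 → C:1 H:3
  CH(SCH3) → C:2 H:4 S:1
  CH(CF3) → C:2 H:1 F:3
  CH2COOCH3 → C:3 H:5 O:2
Element totals:
  C: 8
  H: 13
  F: 3
  O: 2
  S: 1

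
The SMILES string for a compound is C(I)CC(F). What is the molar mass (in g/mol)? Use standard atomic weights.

187.98 g/mol

Atom tally by fragment:
  ICH2 → C:1 H:2 I:1
  CH2 → C:1 H:2
  CH2F → C:1 H:2 F:1
Element totals:
  C: 3
  H: 6
  F: 1
  I: 1
Molecular formula: C3H6FI.
  M = 3(12.011) + 6(1.008) + 18.998 + 126.904
    = 36.033 + 6.048 + 18.998 + 126.904 = 187.983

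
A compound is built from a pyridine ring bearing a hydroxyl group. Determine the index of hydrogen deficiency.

4

Atom tally by fragment:
  pyridine ring core → C:5 H:5 N:1
  (− 1 ring H displaced by substituents)
  + OH → O:1 H:1
Element totals:
  C: 5
  H: 5
  N: 1
  O: 1
Molecular formula: C5H5NO.
DoU = (2C + 2 + N − H − X) / 2 = (2·5 + 2 + 1 − 5 − 0) / 2 = 4.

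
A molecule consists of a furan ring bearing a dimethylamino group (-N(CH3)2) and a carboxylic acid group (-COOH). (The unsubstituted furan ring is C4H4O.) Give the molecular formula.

C7H9NO3

Atom tally by fragment:
  furan ring core → C:4 H:4 O:1
  (− 2 ring H displaced by substituents)
  + N(CH3)2 → N:1 C:2 H:6
  + COOH → C:1 H:1 O:2
Element totals:
  C: 7
  H: 9
  N: 1
  O: 3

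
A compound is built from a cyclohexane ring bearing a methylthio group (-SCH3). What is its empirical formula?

Atom tally by fragment:
  cyclohexane ring core → C:6 H:12
  (− 1 ring H displaced by substituents)
  + SCH3 → C:1 H:3 S:1
Element totals:
  C: 7
  H: 14
  S: 1
Molecular formula: C7H14S.
gcd of subscripts (7, 14, 1) = 1, so the empirical formula equals the molecular formula.

C7H14S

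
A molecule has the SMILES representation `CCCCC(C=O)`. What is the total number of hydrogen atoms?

Atom tally by fragment:
  CH3 → C:1 H:3
  CH2 → C:1 H:2
  CH2 → C:1 H:2
  CH2 → C:1 H:2
  CH2CHO → C:2 H:3 O:1
Element totals:
  C: 6
  H: 12
  O: 1

12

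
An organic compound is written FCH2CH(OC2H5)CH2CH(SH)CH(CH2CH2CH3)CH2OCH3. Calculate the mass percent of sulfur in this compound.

12.70%

Atom tally by fragment:
  FCH2 → C:1 H:2 F:1
  CH(OC2H5) → C:3 H:6 O:1
  CH2 → C:1 H:2
  CH(SH) → C:1 H:2 S:1
  CH(CH2CH2CH3) → C:4 H:8
  CH2OCH3 → C:2 H:5 O:1
Element totals:
  C: 12
  H: 25
  F: 1
  O: 2
  S: 1
Molecular formula: C12H25FO2S.
Molar mass = 252.388 g/mol.
Mass from S: 1 × 32.06 = 32.060 g/mol.
%S = 32.060 / 252.388 × 100 = 12.70%.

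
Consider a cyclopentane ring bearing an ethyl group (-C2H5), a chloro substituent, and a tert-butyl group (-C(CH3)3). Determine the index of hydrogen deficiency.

1

Atom tally by fragment:
  cyclopentane ring core → C:5 H:10
  (− 3 ring H displaced by substituents)
  + C2H5 → C:2 H:5
  + Cl → Cl:1
  + C(CH3)3 → C:4 H:9
Element totals:
  C: 11
  H: 21
  Cl: 1
Molecular formula: C11H21Cl.
DoU = (2C + 2 + N − H − X) / 2 = (2·11 + 2 + 0 − 21 − 1) / 2 = 1.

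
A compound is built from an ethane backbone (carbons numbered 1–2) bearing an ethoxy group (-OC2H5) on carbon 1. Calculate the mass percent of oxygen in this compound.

Atom tally by fragment:
  C2H5OCH2 → C:3 H:7 O:1
  CH3 → C:1 H:3
Element totals:
  C: 4
  H: 10
  O: 1
Molecular formula: C4H10O.
Molar mass = 74.123 g/mol.
Mass from O: 1 × 15.999 = 15.999 g/mol.
%O = 15.999 / 74.123 × 100 = 21.58%.

21.58%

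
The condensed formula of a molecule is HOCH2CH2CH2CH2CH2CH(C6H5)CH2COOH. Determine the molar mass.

236.31 g/mol

Element totals:
  C: 14
  H: 20
  O: 3
Molecular formula: C14H20O3.
  M = 14(12.011) + 20(1.008) + 3(15.999)
    = 168.154 + 20.160 + 47.997 = 236.311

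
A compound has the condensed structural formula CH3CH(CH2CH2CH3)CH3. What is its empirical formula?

C3H7

Atom tally by fragment:
  CH3 → C:1 H:3
  CH(CH2CH2CH3) → C:4 H:8
  CH3 → C:1 H:3
Element totals:
  C: 6
  H: 14
Molecular formula: C6H14.
gcd of subscripts = 2; dividing each by 2:
  C: 6/2 = 3
  H: 14/2 = 7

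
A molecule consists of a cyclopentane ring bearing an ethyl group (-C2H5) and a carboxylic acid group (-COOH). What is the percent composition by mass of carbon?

Atom tally by fragment:
  cyclopentane ring core → C:5 H:10
  (− 2 ring H displaced by substituents)
  + C2H5 → C:2 H:5
  + COOH → C:1 H:1 O:2
Element totals:
  C: 8
  H: 14
  O: 2
Molecular formula: C8H14O2.
Molar mass = 142.198 g/mol.
Mass from C: 8 × 12.011 = 96.088 g/mol.
%C = 96.088 / 142.198 × 100 = 67.57%.

67.57%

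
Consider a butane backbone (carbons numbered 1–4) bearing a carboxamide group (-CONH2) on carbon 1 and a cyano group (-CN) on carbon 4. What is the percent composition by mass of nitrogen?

Atom tally by fragment:
  H2NOCCH2 → C:2 H:4 O:1 N:1
  CH2 → C:1 H:2
  CH2 → C:1 H:2
  CH2CN → C:2 H:2 N:1
Element totals:
  C: 6
  H: 10
  N: 2
  O: 1
Molecular formula: C6H10N2O.
Molar mass = 126.159 g/mol.
Mass from N: 2 × 14.007 = 28.014 g/mol.
%N = 28.014 / 126.159 × 100 = 22.21%.

22.21%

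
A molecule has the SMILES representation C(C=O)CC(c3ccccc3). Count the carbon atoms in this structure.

Atom tally by fragment:
  OHCCH2 → C:2 H:3 O:1
  CH2 → C:1 H:2
  CH2C6H5 → C:7 H:7
Element totals:
  C: 10
  H: 12
  O: 1

10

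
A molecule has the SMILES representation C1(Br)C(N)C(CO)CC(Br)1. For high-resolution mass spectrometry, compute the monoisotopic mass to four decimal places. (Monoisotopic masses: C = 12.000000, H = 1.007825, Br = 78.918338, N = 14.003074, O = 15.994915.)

Atom tally by fragment:
  cyclopentane ring core → C:5 H:10
  (− 4 ring H displaced by substituents)
  + Br → Br:1
  + NH2 → N:1 H:2
  + CH2OH → C:1 H:3 O:1
  + Br → Br:1
Element totals:
  C: 6
  H: 11
  Br: 2
  N: 1
  O: 1
Molecular formula: C6H11Br2NO.
  M = 6(12.0) + 11(1.007825) + 2(78.918338) + 14.003074 + 15.994915
    = 72.000000 + 11.086075 + 157.836676 + 14.003074 + 15.994915 = 270.920740

270.9207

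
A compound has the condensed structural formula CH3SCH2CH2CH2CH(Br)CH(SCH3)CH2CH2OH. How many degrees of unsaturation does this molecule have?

0

Element totals:
  C: 9
  H: 19
  Br: 1
  O: 1
  S: 2
Molecular formula: C9H19BrOS2.
DoU = (2C + 2 + N − H − X) / 2 = (2·9 + 2 + 0 − 19 − 1) / 2 = 0.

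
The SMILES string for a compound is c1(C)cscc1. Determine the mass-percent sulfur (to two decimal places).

32.66%

Atom tally by fragment:
  thiophene ring core → C:4 H:4 S:1
  (− 1 ring H displaced by substituents)
  + CH3 → C:1 H:3
Element totals:
  C: 5
  H: 6
  S: 1
Molecular formula: C5H6S.
Molar mass = 98.163 g/mol.
Mass from S: 1 × 32.06 = 32.060 g/mol.
%S = 32.060 / 98.163 × 100 = 32.66%.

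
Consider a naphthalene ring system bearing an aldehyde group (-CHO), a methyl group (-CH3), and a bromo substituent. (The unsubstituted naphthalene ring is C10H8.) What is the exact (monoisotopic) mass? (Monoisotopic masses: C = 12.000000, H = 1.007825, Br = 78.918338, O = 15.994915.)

247.9837

Atom tally by fragment:
  naphthalene ring system core → C:10 H:8
  (− 3 ring H displaced by substituents)
  + CHO → C:1 H:1 O:1
  + CH3 → C:1 H:3
  + Br → Br:1
Element totals:
  C: 12
  H: 9
  Br: 1
  O: 1
Molecular formula: C12H9BrO.
  M = 12(12.0) + 9(1.007825) + 78.918338 + 15.994915
    = 144.000000 + 9.070425 + 78.918338 + 15.994915 = 247.983678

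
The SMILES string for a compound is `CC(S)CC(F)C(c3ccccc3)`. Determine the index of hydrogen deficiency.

4

Atom tally by fragment:
  CH3 → C:1 H:3
  CH(SH) → C:1 H:2 S:1
  CH2 → C:1 H:2
  CH(F) → C:1 H:1 F:1
  CH2C6H5 → C:7 H:7
Element totals:
  C: 11
  H: 15
  F: 1
  S: 1
Molecular formula: C11H15FS.
DoU = (2C + 2 + N − H − X) / 2 = (2·11 + 2 + 0 − 15 − 1) / 2 = 4.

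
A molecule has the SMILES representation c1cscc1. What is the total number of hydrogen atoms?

Atom tally by fragment:
  thiophene ring core → C:4 H:4 S:1
Element totals:
  C: 4
  H: 4
  S: 1

4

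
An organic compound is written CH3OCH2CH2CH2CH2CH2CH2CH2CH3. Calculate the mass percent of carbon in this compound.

74.93%

Atom tally by fragment:
  CH3OCH2 → C:2 H:5 O:1
  CH2 → C:1 H:2
  CH2 → C:1 H:2
  CH2 → C:1 H:2
  CH2 → C:1 H:2
  CH2 → C:1 H:2
  CH2 → C:1 H:2
  CH3 → C:1 H:3
Element totals:
  C: 9
  H: 20
  O: 1
Molecular formula: C9H20O.
Molar mass = 144.258 g/mol.
Mass from C: 9 × 12.011 = 108.099 g/mol.
%C = 108.099 / 144.258 × 100 = 74.93%.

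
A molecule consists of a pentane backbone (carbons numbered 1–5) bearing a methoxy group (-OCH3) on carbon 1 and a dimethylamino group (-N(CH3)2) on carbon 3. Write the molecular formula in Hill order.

C8H19NO

Atom tally by fragment:
  CH3OCH2 → C:2 H:5 O:1
  CH2 → C:1 H:2
  CH(N(CH3)2) → C:3 H:7 N:1
  CH2 → C:1 H:2
  CH3 → C:1 H:3
Element totals:
  C: 8
  H: 19
  N: 1
  O: 1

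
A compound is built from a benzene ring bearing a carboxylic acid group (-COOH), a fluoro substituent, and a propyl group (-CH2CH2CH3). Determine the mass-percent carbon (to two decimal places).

65.92%

Atom tally by fragment:
  benzene ring core → C:6 H:6
  (− 3 ring H displaced by substituents)
  + COOH → C:1 H:1 O:2
  + F → F:1
  + CH2CH2CH3 → C:3 H:7
Element totals:
  C: 10
  H: 11
  F: 1
  O: 2
Molecular formula: C10H11FO2.
Molar mass = 182.194 g/mol.
Mass from C: 10 × 12.011 = 120.110 g/mol.
%C = 120.110 / 182.194 × 100 = 65.92%.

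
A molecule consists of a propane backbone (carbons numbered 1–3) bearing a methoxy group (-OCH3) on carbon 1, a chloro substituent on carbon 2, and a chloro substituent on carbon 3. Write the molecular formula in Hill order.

Atom tally by fragment:
  CH3OCH2 → C:2 H:5 O:1
  CH(Cl) → C:1 H:1 Cl:1
  CH2Cl → C:1 H:2 Cl:1
Element totals:
  C: 4
  H: 8
  Cl: 2
  O: 1

C4H8Cl2O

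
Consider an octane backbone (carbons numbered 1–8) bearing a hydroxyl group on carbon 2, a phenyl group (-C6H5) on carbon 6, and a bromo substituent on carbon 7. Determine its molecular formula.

C14H21BrO

Atom tally by fragment:
  CH3 → C:1 H:3
  CH(OH) → C:1 H:2 O:1
  CH2 → C:1 H:2
  CH2 → C:1 H:2
  CH2 → C:1 H:2
  CH(C6H5) → C:7 H:6
  CH(Br) → C:1 H:1 Br:1
  CH3 → C:1 H:3
Element totals:
  C: 14
  H: 21
  Br: 1
  O: 1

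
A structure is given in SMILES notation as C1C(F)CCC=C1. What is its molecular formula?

C6H9F

Atom tally by fragment:
  cyclohexene ring core → C:6 H:10
  (− 1 ring H displaced by substituents)
  + F → F:1
Element totals:
  C: 6
  H: 9
  F: 1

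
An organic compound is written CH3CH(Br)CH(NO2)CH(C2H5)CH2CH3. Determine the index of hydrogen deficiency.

1

Element totals:
  C: 8
  H: 16
  Br: 1
  N: 1
  O: 2
Molecular formula: C8H16BrNO2.
DoU = (2C + 2 + N − H − X) / 2 = (2·8 + 2 + 1 − 16 − 1) / 2 = 1.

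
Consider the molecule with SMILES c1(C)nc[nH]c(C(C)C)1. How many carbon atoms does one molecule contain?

Atom tally by fragment:
  imidazole ring core → C:3 H:4 N:2
  (− 2 ring H displaced by substituents)
  + CH3 → C:1 H:3
  + CH(CH3)2 → C:3 H:7
Element totals:
  C: 7
  H: 12
  N: 2

7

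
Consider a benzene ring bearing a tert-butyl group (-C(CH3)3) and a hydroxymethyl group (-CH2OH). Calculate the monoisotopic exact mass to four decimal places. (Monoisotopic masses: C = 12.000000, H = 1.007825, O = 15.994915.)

Atom tally by fragment:
  benzene ring core → C:6 H:6
  (− 2 ring H displaced by substituents)
  + C(CH3)3 → C:4 H:9
  + CH2OH → C:1 H:3 O:1
Element totals:
  C: 11
  H: 16
  O: 1
Molecular formula: C11H16O.
  M = 11(12.0) + 16(1.007825) + 15.994915
    = 132.000000 + 16.125200 + 15.994915 = 164.120115

164.1201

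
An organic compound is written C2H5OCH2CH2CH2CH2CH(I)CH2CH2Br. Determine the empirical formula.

Atom tally by fragment:
  C2H5OCH2 → C:3 H:7 O:1
  CH2 → C:1 H:2
  CH2 → C:1 H:2
  CH2 → C:1 H:2
  CH(I) → C:1 H:1 I:1
  CH2 → C:1 H:2
  CH2Br → C:1 H:2 Br:1
Element totals:
  C: 9
  H: 18
  Br: 1
  I: 1
  O: 1
Molecular formula: C9H18BrIO.
gcd of subscripts (1, 9, 18, 1, 1) = 1, so the empirical formula equals the molecular formula.

C9H18BrIO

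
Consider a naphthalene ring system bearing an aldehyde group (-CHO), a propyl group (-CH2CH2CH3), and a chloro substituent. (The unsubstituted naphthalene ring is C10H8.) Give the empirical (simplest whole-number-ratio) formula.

C14H13ClO

Atom tally by fragment:
  naphthalene ring system core → C:10 H:8
  (− 3 ring H displaced by substituents)
  + CHO → C:1 H:1 O:1
  + CH2CH2CH3 → C:3 H:7
  + Cl → Cl:1
Element totals:
  C: 14
  H: 13
  Cl: 1
  O: 1
Molecular formula: C14H13ClO.
gcd of subscripts (14, 1, 13, 1) = 1, so the empirical formula equals the molecular formula.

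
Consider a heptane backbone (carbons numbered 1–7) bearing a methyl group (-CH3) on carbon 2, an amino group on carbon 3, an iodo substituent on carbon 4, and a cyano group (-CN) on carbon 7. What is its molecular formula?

Atom tally by fragment:
  CH3 → C:1 H:3
  CH(CH3) → C:2 H:4
  CH(NH2) → C:1 H:3 N:1
  CH(I) → C:1 H:1 I:1
  CH2 → C:1 H:2
  CH2 → C:1 H:2
  CH2CN → C:2 H:2 N:1
Element totals:
  C: 9
  H: 17
  I: 1
  N: 2

C9H17IN2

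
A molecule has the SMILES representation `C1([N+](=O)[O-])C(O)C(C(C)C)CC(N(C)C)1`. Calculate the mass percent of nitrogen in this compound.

12.95%

Atom tally by fragment:
  cyclopentane ring core → C:5 H:10
  (− 4 ring H displaced by substituents)
  + NO2 → N:1 O:2
  + OH → O:1 H:1
  + CH(CH3)2 → C:3 H:7
  + N(CH3)2 → N:1 C:2 H:6
Element totals:
  C: 10
  H: 20
  N: 2
  O: 3
Molecular formula: C10H20N2O3.
Molar mass = 216.281 g/mol.
Mass from N: 2 × 14.007 = 28.014 g/mol.
%N = 28.014 / 216.281 × 100 = 12.95%.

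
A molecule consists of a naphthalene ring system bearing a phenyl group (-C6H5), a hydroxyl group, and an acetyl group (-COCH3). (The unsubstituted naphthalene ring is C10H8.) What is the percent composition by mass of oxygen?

12.20%

Atom tally by fragment:
  naphthalene ring system core → C:10 H:8
  (− 3 ring H displaced by substituents)
  + C6H5 → C:6 H:5
  + OH → O:1 H:1
  + COCH3 → C:2 H:3 O:1
Element totals:
  C: 18
  H: 14
  O: 2
Molecular formula: C18H14O2.
Molar mass = 262.308 g/mol.
Mass from O: 2 × 15.999 = 31.998 g/mol.
%O = 31.998 / 262.308 × 100 = 12.20%.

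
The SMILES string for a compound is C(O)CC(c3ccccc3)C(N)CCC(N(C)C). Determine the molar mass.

250.39 g/mol

Atom tally by fragment:
  HOCH2 → C:1 H:3 O:1
  CH2 → C:1 H:2
  CH(C6H5) → C:7 H:6
  CH(NH2) → C:1 H:3 N:1
  CH2 → C:1 H:2
  CH2 → C:1 H:2
  CH2N(CH3)2 → C:3 H:8 N:1
Element totals:
  C: 15
  H: 26
  N: 2
  O: 1
Molecular formula: C15H26N2O.
  M = 15(12.011) + 26(1.008) + 2(14.007) + 15.999
    = 180.165 + 26.208 + 28.014 + 15.999 = 250.386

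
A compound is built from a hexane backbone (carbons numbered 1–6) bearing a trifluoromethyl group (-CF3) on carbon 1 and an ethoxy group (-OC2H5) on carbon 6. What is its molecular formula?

C9H17F3O

Atom tally by fragment:
  F3CCH2 → C:2 H:2 F:3
  CH2 → C:1 H:2
  CH2 → C:1 H:2
  CH2 → C:1 H:2
  CH2 → C:1 H:2
  CH2OC2H5 → C:3 H:7 O:1
Element totals:
  C: 9
  H: 17
  F: 3
  O: 1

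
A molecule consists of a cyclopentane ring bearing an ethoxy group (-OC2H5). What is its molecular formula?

Atom tally by fragment:
  cyclopentane ring core → C:5 H:10
  (− 1 ring H displaced by substituents)
  + OC2H5 → C:2 H:5 O:1
Element totals:
  C: 7
  H: 14
  O: 1

C7H14O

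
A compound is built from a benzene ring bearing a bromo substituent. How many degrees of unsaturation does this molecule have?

4

Atom tally by fragment:
  benzene ring core → C:6 H:6
  (− 1 ring H displaced by substituents)
  + Br → Br:1
Element totals:
  C: 6
  H: 5
  Br: 1
Molecular formula: C6H5Br.
DoU = (2C + 2 + N − H − X) / 2 = (2·6 + 2 + 0 − 5 − 1) / 2 = 4.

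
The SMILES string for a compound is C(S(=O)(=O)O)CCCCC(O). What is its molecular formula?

Atom tally by fragment:
  HO3SCH2 → C:1 H:3 S:1 O:3
  CH2 → C:1 H:2
  CH2 → C:1 H:2
  CH2 → C:1 H:2
  CH2 → C:1 H:2
  CH2OH → C:1 H:3 O:1
Element totals:
  C: 6
  H: 14
  O: 4
  S: 1

C6H14O4S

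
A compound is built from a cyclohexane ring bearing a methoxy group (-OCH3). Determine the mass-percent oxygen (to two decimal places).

14.01%

Atom tally by fragment:
  cyclohexane ring core → C:6 H:12
  (− 1 ring H displaced by substituents)
  + OCH3 → C:1 H:3 O:1
Element totals:
  C: 7
  H: 14
  O: 1
Molecular formula: C7H14O.
Molar mass = 114.188 g/mol.
Mass from O: 1 × 15.999 = 15.999 g/mol.
%O = 15.999 / 114.188 × 100 = 14.01%.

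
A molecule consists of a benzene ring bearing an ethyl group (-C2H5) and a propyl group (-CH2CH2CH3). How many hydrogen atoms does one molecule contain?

Atom tally by fragment:
  benzene ring core → C:6 H:6
  (− 2 ring H displaced by substituents)
  + C2H5 → C:2 H:5
  + CH2CH2CH3 → C:3 H:7
Element totals:
  C: 11
  H: 16

16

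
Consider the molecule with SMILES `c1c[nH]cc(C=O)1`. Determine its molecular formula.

C5H5NO

Atom tally by fragment:
  pyrrole ring core → C:4 H:5 N:1
  (− 1 ring H displaced by substituents)
  + CHO → C:1 H:1 O:1
Element totals:
  C: 5
  H: 5
  N: 1
  O: 1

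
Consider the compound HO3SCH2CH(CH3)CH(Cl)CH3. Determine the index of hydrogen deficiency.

0

Element totals:
  C: 5
  H: 11
  Cl: 1
  O: 3
  S: 1
Molecular formula: C5H11ClO3S.
DoU = (2C + 2 + N − H − X) / 2 = (2·5 + 2 + 0 − 11 − 1) / 2 = 0.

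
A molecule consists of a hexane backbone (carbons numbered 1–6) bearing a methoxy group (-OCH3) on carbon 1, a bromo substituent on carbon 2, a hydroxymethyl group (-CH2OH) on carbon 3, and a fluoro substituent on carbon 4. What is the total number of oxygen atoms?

Atom tally by fragment:
  CH3OCH2 → C:2 H:5 O:1
  CH(Br) → C:1 H:1 Br:1
  CH(CH2OH) → C:2 H:4 O:1
  CH(F) → C:1 H:1 F:1
  CH2 → C:1 H:2
  CH3 → C:1 H:3
Element totals:
  C: 8
  H: 16
  Br: 1
  F: 1
  O: 2

2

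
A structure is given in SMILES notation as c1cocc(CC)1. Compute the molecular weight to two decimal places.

Atom tally by fragment:
  furan ring core → C:4 H:4 O:1
  (− 1 ring H displaced by substituents)
  + C2H5 → C:2 H:5
Element totals:
  C: 6
  H: 8
  O: 1
Molecular formula: C6H8O.
  M = 6(12.011) + 8(1.008) + 15.999
    = 72.066 + 8.064 + 15.999 = 96.129

96.13 g/mol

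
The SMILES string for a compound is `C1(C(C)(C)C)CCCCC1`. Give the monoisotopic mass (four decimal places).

140.1565

Atom tally by fragment:
  cyclohexane ring core → C:6 H:12
  (− 1 ring H displaced by substituents)
  + C(CH3)3 → C:4 H:9
Element totals:
  C: 10
  H: 20
Molecular formula: C10H20.
  M = 10(12.0) + 20(1.007825)
    = 120.000000 + 20.156500 = 140.156500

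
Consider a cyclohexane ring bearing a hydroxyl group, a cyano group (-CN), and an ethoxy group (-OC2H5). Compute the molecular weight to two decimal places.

Atom tally by fragment:
  cyclohexane ring core → C:6 H:12
  (− 3 ring H displaced by substituents)
  + OH → O:1 H:1
  + CN → C:1 N:1
  + OC2H5 → C:2 H:5 O:1
Element totals:
  C: 9
  H: 15
  N: 1
  O: 2
Molecular formula: C9H15NO2.
  M = 9(12.011) + 15(1.008) + 14.007 + 2(15.999)
    = 108.099 + 15.120 + 14.007 + 31.998 = 169.224

169.22 g/mol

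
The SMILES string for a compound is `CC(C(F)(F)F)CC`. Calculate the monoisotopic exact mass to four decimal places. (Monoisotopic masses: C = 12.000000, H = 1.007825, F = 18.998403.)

126.0656

Atom tally by fragment:
  CH3 → C:1 H:3
  CH(CF3) → C:2 H:1 F:3
  CH2 → C:1 H:2
  CH3 → C:1 H:3
Element totals:
  C: 5
  H: 9
  F: 3
Molecular formula: C5H9F3.
  M = 5(12.0) + 9(1.007825) + 3(18.998403)
    = 60.000000 + 9.070425 + 56.995209 = 126.065634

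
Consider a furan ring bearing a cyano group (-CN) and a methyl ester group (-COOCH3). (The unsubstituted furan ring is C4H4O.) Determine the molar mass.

Atom tally by fragment:
  furan ring core → C:4 H:4 O:1
  (− 2 ring H displaced by substituents)
  + CN → C:1 N:1
  + COOCH3 → C:2 H:3 O:2
Element totals:
  C: 7
  H: 5
  N: 1
  O: 3
Molecular formula: C7H5NO3.
  M = 7(12.011) + 5(1.008) + 14.007 + 3(15.999)
    = 84.077 + 5.040 + 14.007 + 47.997 = 151.121

151.12 g/mol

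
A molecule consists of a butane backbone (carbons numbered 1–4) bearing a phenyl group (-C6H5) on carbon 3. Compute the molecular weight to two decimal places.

Atom tally by fragment:
  CH3 → C:1 H:3
  CH2 → C:1 H:2
  CH(C6H5) → C:7 H:6
  CH3 → C:1 H:3
Element totals:
  C: 10
  H: 14
Molecular formula: C10H14.
  M = 10(12.011) + 14(1.008)
    = 120.110 + 14.112 = 134.222

134.22 g/mol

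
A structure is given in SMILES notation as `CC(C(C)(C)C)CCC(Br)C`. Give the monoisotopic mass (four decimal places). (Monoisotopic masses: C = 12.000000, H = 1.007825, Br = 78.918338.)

Atom tally by fragment:
  CH3 → C:1 H:3
  CH(C(CH3)3) → C:5 H:10
  CH2 → C:1 H:2
  CH2 → C:1 H:2
  CH(Br) → C:1 H:1 Br:1
  CH3 → C:1 H:3
Element totals:
  C: 10
  H: 21
  Br: 1
Molecular formula: C10H21Br.
  M = 10(12.0) + 21(1.007825) + 78.918338
    = 120.000000 + 21.164325 + 78.918338 = 220.082663

220.0827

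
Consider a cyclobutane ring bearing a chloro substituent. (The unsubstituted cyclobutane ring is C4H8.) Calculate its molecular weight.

90.55 g/mol

Atom tally by fragment:
  cyclobutane ring core → C:4 H:8
  (− 1 ring H displaced by substituents)
  + Cl → Cl:1
Element totals:
  C: 4
  H: 7
  Cl: 1
Molecular formula: C4H7Cl.
  M = 4(12.011) + 7(1.008) + 35.45
    = 48.044 + 7.056 + 35.450 = 90.550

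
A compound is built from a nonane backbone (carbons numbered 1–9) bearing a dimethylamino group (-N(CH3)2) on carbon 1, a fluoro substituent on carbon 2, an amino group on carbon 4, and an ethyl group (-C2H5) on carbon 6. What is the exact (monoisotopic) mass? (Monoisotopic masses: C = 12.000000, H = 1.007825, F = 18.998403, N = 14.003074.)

232.2315

Atom tally by fragment:
  (CH3)2NCH2 → C:3 H:8 N:1
  CH(F) → C:1 H:1 F:1
  CH2 → C:1 H:2
  CH(NH2) → C:1 H:3 N:1
  CH2 → C:1 H:2
  CH(C2H5) → C:3 H:6
  CH2 → C:1 H:2
  CH2 → C:1 H:2
  CH3 → C:1 H:3
Element totals:
  C: 13
  H: 29
  F: 1
  N: 2
Molecular formula: C13H29FN2.
  M = 13(12.0) + 29(1.007825) + 18.998403 + 2(14.003074)
    = 156.000000 + 29.226925 + 18.998403 + 28.006148 = 232.231476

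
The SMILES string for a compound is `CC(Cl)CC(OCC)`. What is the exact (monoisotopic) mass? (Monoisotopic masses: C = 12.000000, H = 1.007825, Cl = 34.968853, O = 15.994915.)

Atom tally by fragment:
  CH3 → C:1 H:3
  CH(Cl) → C:1 H:1 Cl:1
  CH2 → C:1 H:2
  CH2OC2H5 → C:3 H:7 O:1
Element totals:
  C: 6
  H: 13
  Cl: 1
  O: 1
Molecular formula: C6H13ClO.
  M = 6(12.0) + 13(1.007825) + 34.968853 + 15.994915
    = 72.000000 + 13.101725 + 34.968853 + 15.994915 = 136.065493

136.0655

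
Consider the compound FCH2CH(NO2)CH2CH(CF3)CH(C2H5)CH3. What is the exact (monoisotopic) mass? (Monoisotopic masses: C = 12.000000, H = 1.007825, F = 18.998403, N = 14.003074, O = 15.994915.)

245.1039

Element totals:
  C: 9
  H: 15
  F: 4
  N: 1
  O: 2
Molecular formula: C9H15F4NO2.
  M = 9(12.0) + 15(1.007825) + 4(18.998403) + 14.003074 + 2(15.994915)
    = 108.000000 + 15.117375 + 75.993612 + 14.003074 + 31.989830 = 245.103891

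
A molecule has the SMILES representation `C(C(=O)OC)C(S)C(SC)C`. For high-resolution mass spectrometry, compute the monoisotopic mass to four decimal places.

Atom tally by fragment:
  CH3OOCCH2 → C:3 H:5 O:2
  CH(SH) → C:1 H:2 S:1
  CH(SCH3) → C:2 H:4 S:1
  CH3 → C:1 H:3
Element totals:
  C: 7
  H: 14
  O: 2
  S: 2
Molecular formula: C7H14O2S2.
  M = 7(12.0) + 14(1.007825) + 2(15.994915) + 2(31.972071)
    = 84.000000 + 14.109550 + 31.989830 + 63.944142 = 194.043522

194.0435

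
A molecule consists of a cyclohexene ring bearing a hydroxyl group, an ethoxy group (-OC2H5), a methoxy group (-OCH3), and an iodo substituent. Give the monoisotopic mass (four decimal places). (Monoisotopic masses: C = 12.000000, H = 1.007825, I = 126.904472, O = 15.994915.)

Atom tally by fragment:
  cyclohexene ring core → C:6 H:10
  (− 4 ring H displaced by substituents)
  + OH → O:1 H:1
  + OC2H5 → C:2 H:5 O:1
  + OCH3 → C:1 H:3 O:1
  + I → I:1
Element totals:
  C: 9
  H: 15
  I: 1
  O: 3
Molecular formula: C9H15IO3.
  M = 9(12.0) + 15(1.007825) + 126.904472 + 3(15.994915)
    = 108.000000 + 15.117375 + 126.904472 + 47.984745 = 298.006592

298.0066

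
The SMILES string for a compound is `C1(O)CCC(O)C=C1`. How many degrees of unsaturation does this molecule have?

Atom tally by fragment:
  cyclohexene ring core → C:6 H:10
  (− 2 ring H displaced by substituents)
  + OH → O:1 H:1
  + OH → O:1 H:1
Element totals:
  C: 6
  H: 10
  O: 2
Molecular formula: C6H10O2.
DoU = (2C + 2 + N − H − X) / 2 = (2·6 + 2 + 0 − 10 − 0) / 2 = 2.

2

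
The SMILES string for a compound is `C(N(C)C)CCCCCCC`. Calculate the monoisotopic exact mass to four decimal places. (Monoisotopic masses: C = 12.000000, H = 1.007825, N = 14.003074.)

Atom tally by fragment:
  (CH3)2NCH2 → C:3 H:8 N:1
  CH2 → C:1 H:2
  CH2 → C:1 H:2
  CH2 → C:1 H:2
  CH2 → C:1 H:2
  CH2 → C:1 H:2
  CH2 → C:1 H:2
  CH3 → C:1 H:3
Element totals:
  C: 10
  H: 23
  N: 1
Molecular formula: C10H23N.
  M = 10(12.0) + 23(1.007825) + 14.003074
    = 120.000000 + 23.179975 + 14.003074 = 157.183049

157.1830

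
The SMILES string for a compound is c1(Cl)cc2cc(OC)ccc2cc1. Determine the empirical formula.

Atom tally by fragment:
  naphthalene ring system core → C:10 H:8
  (− 2 ring H displaced by substituents)
  + Cl → Cl:1
  + OCH3 → C:1 H:3 O:1
Element totals:
  C: 11
  H: 9
  Cl: 1
  O: 1
Molecular formula: C11H9ClO.
gcd of subscripts (11, 1, 9, 1) = 1, so the empirical formula equals the molecular formula.

C11H9ClO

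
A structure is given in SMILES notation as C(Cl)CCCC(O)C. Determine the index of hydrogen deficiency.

Atom tally by fragment:
  ClCH2 → C:1 H:2 Cl:1
  CH2 → C:1 H:2
  CH2 → C:1 H:2
  CH2 → C:1 H:2
  CH(OH) → C:1 H:2 O:1
  CH3 → C:1 H:3
Element totals:
  C: 6
  H: 13
  Cl: 1
  O: 1
Molecular formula: C6H13ClO.
DoU = (2C + 2 + N − H − X) / 2 = (2·6 + 2 + 0 − 13 − 1) / 2 = 0.

0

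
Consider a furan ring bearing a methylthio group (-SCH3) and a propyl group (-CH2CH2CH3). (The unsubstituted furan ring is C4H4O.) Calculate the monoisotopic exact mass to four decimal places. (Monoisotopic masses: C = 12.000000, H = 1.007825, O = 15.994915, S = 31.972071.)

Atom tally by fragment:
  furan ring core → C:4 H:4 O:1
  (− 2 ring H displaced by substituents)
  + SCH3 → C:1 H:3 S:1
  + CH2CH2CH3 → C:3 H:7
Element totals:
  C: 8
  H: 12
  O: 1
  S: 1
Molecular formula: C8H12OS.
  M = 8(12.0) + 12(1.007825) + 15.994915 + 31.972071
    = 96.000000 + 12.093900 + 15.994915 + 31.972071 = 156.060886

156.0609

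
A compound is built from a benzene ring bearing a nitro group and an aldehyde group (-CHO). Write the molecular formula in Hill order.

C7H5NO3

Atom tally by fragment:
  benzene ring core → C:6 H:6
  (− 2 ring H displaced by substituents)
  + NO2 → N:1 O:2
  + CHO → C:1 H:1 O:1
Element totals:
  C: 7
  H: 5
  N: 1
  O: 3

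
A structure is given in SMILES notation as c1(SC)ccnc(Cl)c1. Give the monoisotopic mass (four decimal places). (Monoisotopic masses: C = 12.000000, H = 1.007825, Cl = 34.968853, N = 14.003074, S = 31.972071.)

158.9909

Atom tally by fragment:
  pyridine ring core → C:5 H:5 N:1
  (− 2 ring H displaced by substituents)
  + SCH3 → C:1 H:3 S:1
  + Cl → Cl:1
Element totals:
  C: 6
  H: 6
  Cl: 1
  N: 1
  S: 1
Molecular formula: C6H6ClNS.
  M = 6(12.0) + 6(1.007825) + 34.968853 + 14.003074 + 31.972071
    = 72.000000 + 6.046950 + 34.968853 + 14.003074 + 31.972071 = 158.990948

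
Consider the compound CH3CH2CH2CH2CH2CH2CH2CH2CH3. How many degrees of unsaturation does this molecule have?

Element totals:
  C: 9
  H: 20
Molecular formula: C9H20.
DoU = (2C + 2 + N − H − X) / 2 = (2·9 + 2 + 0 − 20 − 0) / 2 = 0.

0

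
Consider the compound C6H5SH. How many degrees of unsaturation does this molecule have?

Element totals:
  C: 6
  H: 6
  S: 1
Molecular formula: C6H6S.
DoU = (2C + 2 + N − H − X) / 2 = (2·6 + 2 + 0 − 6 − 0) / 2 = 4.

4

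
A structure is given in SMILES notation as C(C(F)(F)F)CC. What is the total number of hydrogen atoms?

Atom tally by fragment:
  F3CCH2 → C:2 H:2 F:3
  CH2 → C:1 H:2
  CH3 → C:1 H:3
Element totals:
  C: 4
  H: 7
  F: 3

7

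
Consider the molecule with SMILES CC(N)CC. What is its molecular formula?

Atom tally by fragment:
  CH3 → C:1 H:3
  CH(NH2) → C:1 H:3 N:1
  CH2 → C:1 H:2
  CH3 → C:1 H:3
Element totals:
  C: 4
  H: 11
  N: 1

C4H11N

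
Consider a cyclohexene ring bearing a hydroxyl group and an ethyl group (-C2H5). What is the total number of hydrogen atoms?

Atom tally by fragment:
  cyclohexene ring core → C:6 H:10
  (− 2 ring H displaced by substituents)
  + OH → O:1 H:1
  + C2H5 → C:2 H:5
Element totals:
  C: 8
  H: 14
  O: 1

14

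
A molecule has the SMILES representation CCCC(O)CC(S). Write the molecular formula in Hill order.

Atom tally by fragment:
  CH3 → C:1 H:3
  CH2 → C:1 H:2
  CH2 → C:1 H:2
  CH(OH) → C:1 H:2 O:1
  CH2 → C:1 H:2
  CH2SH → C:1 H:3 S:1
Element totals:
  C: 6
  H: 14
  O: 1
  S: 1

C6H14OS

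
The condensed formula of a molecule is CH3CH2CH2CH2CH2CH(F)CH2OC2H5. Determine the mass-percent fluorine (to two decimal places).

11.71%

Atom tally by fragment:
  CH3 → C:1 H:3
  CH2 → C:1 H:2
  CH2 → C:1 H:2
  CH2 → C:1 H:2
  CH2 → C:1 H:2
  CH(F) → C:1 H:1 F:1
  CH2OC2H5 → C:3 H:7 O:1
Element totals:
  C: 9
  H: 19
  F: 1
  O: 1
Molecular formula: C9H19FO.
Molar mass = 162.248 g/mol.
Mass from F: 1 × 18.998 = 18.998 g/mol.
%F = 18.998 / 162.248 × 100 = 11.71%.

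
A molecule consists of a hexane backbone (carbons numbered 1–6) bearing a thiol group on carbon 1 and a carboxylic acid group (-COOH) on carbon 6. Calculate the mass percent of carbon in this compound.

Atom tally by fragment:
  HSCH2 → C:1 H:3 S:1
  CH2 → C:1 H:2
  CH2 → C:1 H:2
  CH2 → C:1 H:2
  CH2 → C:1 H:2
  CH2COOH → C:2 H:3 O:2
Element totals:
  C: 7
  H: 14
  O: 2
  S: 1
Molecular formula: C7H14O2S.
Molar mass = 162.247 g/mol.
Mass from C: 7 × 12.011 = 84.077 g/mol.
%C = 84.077 / 162.247 × 100 = 51.82%.

51.82%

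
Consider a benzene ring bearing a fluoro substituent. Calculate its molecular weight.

96.10 g/mol

Atom tally by fragment:
  benzene ring core → C:6 H:6
  (− 1 ring H displaced by substituents)
  + F → F:1
Element totals:
  C: 6
  H: 5
  F: 1
Molecular formula: C6H5F.
  M = 6(12.011) + 5(1.008) + 18.998
    = 72.066 + 5.040 + 18.998 = 96.104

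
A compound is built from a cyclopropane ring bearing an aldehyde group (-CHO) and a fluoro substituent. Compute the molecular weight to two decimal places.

88.08 g/mol

Atom tally by fragment:
  cyclopropane ring core → C:3 H:6
  (− 2 ring H displaced by substituents)
  + CHO → C:1 H:1 O:1
  + F → F:1
Element totals:
  C: 4
  H: 5
  F: 1
  O: 1
Molecular formula: C4H5FO.
  M = 4(12.011) + 5(1.008) + 18.998 + 15.999
    = 48.044 + 5.040 + 18.998 + 15.999 = 88.081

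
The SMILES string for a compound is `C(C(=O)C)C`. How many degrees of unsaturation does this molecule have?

1

Atom tally by fragment:
  CH3COCH2 → C:3 H:5 O:1
  CH3 → C:1 H:3
Element totals:
  C: 4
  H: 8
  O: 1
Molecular formula: C4H8O.
DoU = (2C + 2 + N − H − X) / 2 = (2·4 + 2 + 0 − 8 − 0) / 2 = 1.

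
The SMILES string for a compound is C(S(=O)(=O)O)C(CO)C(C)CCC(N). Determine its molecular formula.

C8H19NO4S

Atom tally by fragment:
  HO3SCH2 → C:1 H:3 S:1 O:3
  CH(CH2OH) → C:2 H:4 O:1
  CH(CH3) → C:2 H:4
  CH2 → C:1 H:2
  CH2 → C:1 H:2
  CH2NH2 → C:1 H:4 N:1
Element totals:
  C: 8
  H: 19
  N: 1
  O: 4
  S: 1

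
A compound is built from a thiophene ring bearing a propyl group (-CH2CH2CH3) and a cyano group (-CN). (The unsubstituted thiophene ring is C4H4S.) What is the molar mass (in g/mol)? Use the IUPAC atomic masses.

151.23 g/mol

Atom tally by fragment:
  thiophene ring core → C:4 H:4 S:1
  (− 2 ring H displaced by substituents)
  + CH2CH2CH3 → C:3 H:7
  + CN → C:1 N:1
Element totals:
  C: 8
  H: 9
  N: 1
  S: 1
Molecular formula: C8H9NS.
  M = 8(12.011) + 9(1.008) + 14.007 + 32.06
    = 96.088 + 9.072 + 14.007 + 32.060 = 151.227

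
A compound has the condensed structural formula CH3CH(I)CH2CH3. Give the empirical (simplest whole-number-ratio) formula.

C4H9I

Element totals:
  C: 4
  H: 9
  I: 1
Molecular formula: C4H9I.
gcd of subscripts (4, 9, 1) = 1, so the empirical formula equals the molecular formula.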